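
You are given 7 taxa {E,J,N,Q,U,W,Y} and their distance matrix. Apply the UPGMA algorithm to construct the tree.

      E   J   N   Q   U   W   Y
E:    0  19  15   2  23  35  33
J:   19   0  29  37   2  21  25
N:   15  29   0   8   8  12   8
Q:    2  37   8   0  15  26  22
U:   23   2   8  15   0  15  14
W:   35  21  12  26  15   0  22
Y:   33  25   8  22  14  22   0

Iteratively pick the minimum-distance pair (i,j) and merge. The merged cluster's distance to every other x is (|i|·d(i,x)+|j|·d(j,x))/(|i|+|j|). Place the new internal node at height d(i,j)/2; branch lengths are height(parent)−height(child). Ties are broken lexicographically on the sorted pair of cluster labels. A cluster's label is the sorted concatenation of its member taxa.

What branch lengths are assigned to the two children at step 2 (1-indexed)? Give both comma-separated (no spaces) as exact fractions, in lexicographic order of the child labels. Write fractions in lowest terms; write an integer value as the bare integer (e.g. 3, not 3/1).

1,1

step 1: merge (E,Q) at d=2; branch lengths E→1, Q→1; new cluster EQ
  updated: d(EQ,J)=28, d(EQ,N)=23/2, d(EQ,U)=19, d(EQ,W)=61/2, d(EQ,Y)=55/2
step 2: merge (J,U) at d=2; branch lengths J→1, U→1; new cluster JU
  updated: d(EQ,JU)=47/2, d(JU,N)=37/2, d(JU,W)=18, d(JU,Y)=39/2
step 3: merge (N,Y) at d=8; branch lengths N→4, Y→4; new cluster NY
  updated: d(EQ,NY)=39/2, d(JU,NY)=19, d(NY,W)=17
step 4: merge (NY,W) at d=17; branch lengths NY→9/2, W→17/2; new cluster NWY
  updated: d(EQ,NWY)=139/6, d(JU,NWY)=56/3
step 5: merge (JU,NWY) at d=56/3; branch lengths JU→25/3, NWY→5/6; new cluster JNUWY
  updated: d(EQ,JNUWY)=233/10
step 6: merge (EQ,JNUWY) at d=233/10; branch lengths EQ→213/20, JNUWY→139/60; new cluster EJNQUWY
final tree: ((E:1,Q:1):213/20,((J:1,U:1):25/3,((N:4,Y:4):9/2,W:17/2):5/6):139/60)
total length: 707/15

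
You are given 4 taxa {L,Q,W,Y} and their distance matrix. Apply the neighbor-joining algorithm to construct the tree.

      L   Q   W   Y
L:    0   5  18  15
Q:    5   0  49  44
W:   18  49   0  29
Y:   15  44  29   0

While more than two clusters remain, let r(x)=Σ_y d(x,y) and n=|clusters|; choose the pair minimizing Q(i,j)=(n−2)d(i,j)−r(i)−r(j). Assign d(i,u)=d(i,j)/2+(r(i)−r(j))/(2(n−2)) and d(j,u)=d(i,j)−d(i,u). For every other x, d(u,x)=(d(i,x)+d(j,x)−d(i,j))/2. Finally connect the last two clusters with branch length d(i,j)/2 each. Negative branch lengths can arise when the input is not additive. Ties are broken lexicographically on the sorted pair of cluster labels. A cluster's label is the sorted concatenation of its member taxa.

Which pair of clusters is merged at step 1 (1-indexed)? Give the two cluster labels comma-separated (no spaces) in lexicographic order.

L,Q

step 1: merge (L,Q) at d=5, Q=-126; branch lengths L→-25/2, Q→35/2; new cluster LQ
  updated: d(LQ,W)=31, d(LQ,Y)=27
step 2: merge (LQ,W) at d=31, Q=-87; branch lengths LQ→29/2, W→33/2; new cluster LQW
  updated: d(LQW,Y)=25/2
step 3: merge (LQW,Y) at d=25/2; branch lengths LQW→25/4, Y→25/4; new cluster LQWY
final tree: (((L:-25/2,Q:35/2):29/2,W:33/2):25/4,Y:25/4)
total length: 97/2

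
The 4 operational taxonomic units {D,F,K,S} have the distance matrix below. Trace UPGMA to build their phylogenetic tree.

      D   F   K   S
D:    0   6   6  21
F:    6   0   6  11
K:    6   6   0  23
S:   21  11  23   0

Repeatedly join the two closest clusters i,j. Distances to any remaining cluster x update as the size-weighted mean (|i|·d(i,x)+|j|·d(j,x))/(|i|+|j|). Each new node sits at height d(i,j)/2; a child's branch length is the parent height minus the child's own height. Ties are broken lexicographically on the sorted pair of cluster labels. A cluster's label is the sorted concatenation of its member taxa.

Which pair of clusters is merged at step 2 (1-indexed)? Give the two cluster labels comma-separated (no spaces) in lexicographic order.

iteration 1: select D,F (d=6); attach at lengths (3, 3); label the merged cluster DF
  updated: d(DF,K)=6, d(DF,S)=16
iteration 2: select DF,K (d=6); attach at lengths (0, 3); label the merged cluster DFK
  updated: d(DFK,S)=55/3
iteration 3: select DFK,S (d=55/3); attach at lengths (37/6, 55/6); label the merged cluster DFKS
final tree: (((D:3,F:3):0,K:3):37/6,S:55/6)
total length: 73/3

DF,K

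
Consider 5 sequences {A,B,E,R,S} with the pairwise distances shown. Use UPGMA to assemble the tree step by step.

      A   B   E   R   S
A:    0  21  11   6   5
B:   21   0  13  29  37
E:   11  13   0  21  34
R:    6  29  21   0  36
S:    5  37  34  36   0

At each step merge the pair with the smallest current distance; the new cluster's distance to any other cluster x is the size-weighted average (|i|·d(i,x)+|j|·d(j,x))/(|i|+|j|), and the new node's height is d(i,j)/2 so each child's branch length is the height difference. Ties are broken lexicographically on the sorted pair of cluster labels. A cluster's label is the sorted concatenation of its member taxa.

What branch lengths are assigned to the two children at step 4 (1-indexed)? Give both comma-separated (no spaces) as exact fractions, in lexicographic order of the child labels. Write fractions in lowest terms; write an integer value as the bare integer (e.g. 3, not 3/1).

1. join A+S (d=5) ⇒ AS; edges |A|=5/2, |S|=5/2
  updated: d(AS,B)=29, d(AS,E)=45/2, d(AS,R)=21
2. join B+E (d=13) ⇒ BE; edges |B|=13/2, |E|=13/2
  updated: d(AS,BE)=103/4, d(BE,R)=25
3. join AS+R (d=21) ⇒ ARS; edges |AS|=8, |R|=21/2
  updated: d(ARS,BE)=51/2
4. join ARS+BE (d=51/2) ⇒ ABERS; edges |ARS|=9/4, |BE|=25/4
final tree: (((A:5/2,S:5/2):8,R:21/2):9/4,(B:13/2,E:13/2):25/4)
total length: 45

9/4,25/4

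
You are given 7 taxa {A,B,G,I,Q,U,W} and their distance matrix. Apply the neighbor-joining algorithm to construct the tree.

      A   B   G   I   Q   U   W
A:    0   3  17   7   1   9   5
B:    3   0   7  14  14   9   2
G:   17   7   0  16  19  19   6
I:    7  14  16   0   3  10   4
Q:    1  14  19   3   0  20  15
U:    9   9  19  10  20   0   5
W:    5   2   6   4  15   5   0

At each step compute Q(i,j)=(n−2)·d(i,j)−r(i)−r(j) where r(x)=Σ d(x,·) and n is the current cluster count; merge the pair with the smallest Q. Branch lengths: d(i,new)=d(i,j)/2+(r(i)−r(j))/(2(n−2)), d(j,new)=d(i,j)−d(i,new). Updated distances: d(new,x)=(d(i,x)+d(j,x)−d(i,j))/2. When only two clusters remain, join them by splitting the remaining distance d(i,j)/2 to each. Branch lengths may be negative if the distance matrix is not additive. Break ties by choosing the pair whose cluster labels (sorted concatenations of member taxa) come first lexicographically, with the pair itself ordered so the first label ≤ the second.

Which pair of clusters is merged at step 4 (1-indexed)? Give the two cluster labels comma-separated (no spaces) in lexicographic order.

AIQ,U

1. join I+Q (d=3, Q=-111) ⇒ IQ; edges |I|=-3/10, |Q|=33/10
  updated: d(A,IQ)=5/2, d(B,IQ)=25/2, d(G,IQ)=16, d(IQ,U)=27/2, d(IQ,W)=8
2. join A+IQ (d=5/2, Q=-79) ⇒ AIQ; edges |A|=-3/4, |IQ|=13/4
  updated: d(AIQ,B)=13/2, d(AIQ,G)=61/4, d(AIQ,U)=10, d(AIQ,W)=21/4
3. join B+G (d=7, Q=-203/4) ⇒ BG; edges |B|=-7/24, |G|=175/24
  updated: d(AIQ,BG)=59/8, d(BG,U)=21/2, d(BG,W)=1/2
4. join AIQ+U (d=10, Q=-225/8) ⇒ AIQU; edges |AIQ|=137/32, |U|=183/32
  updated: d(AIQU,BG)=63/16, d(AIQU,W)=1/8
5. join AIQU+BG (d=63/16, Q=-73/16) ⇒ ABGIQU; edges |AIQU|=57/32, |BG|=69/32
  updated: d(ABGIQU,W)=-53/32
6. join ABGIQU+W (d=-53/32) ⇒ ABGIQUW; edges |ABGIQU|=-53/64, |W|=-53/64
final tree: ((((A:-3/4,(I:-3/10,Q:33/10):13/4):137/32,U:183/32):57/32,(B:-7/24,G:175/24):69/32):-53/64,W:-53/64)
total length: 793/32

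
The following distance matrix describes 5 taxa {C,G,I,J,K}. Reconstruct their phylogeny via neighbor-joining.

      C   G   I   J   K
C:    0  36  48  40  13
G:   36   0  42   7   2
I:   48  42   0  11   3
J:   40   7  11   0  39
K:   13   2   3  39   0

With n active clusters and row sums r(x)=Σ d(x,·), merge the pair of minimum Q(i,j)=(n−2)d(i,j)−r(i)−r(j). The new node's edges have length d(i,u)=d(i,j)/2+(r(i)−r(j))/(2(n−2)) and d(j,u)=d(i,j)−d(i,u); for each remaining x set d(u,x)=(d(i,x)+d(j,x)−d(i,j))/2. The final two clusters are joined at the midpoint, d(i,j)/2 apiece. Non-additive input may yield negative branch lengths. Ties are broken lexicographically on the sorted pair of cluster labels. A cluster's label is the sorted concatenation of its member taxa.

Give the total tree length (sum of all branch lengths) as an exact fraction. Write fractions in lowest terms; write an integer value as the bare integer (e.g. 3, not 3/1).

50

1. join I+J (d=11, Q=-168) ⇒ IJ; edges |I|=20/3, |J|=13/3
  updated: d(C,IJ)=77/2, d(G,IJ)=19, d(IJ,K)=31/2
2. join C+K (d=13, Q=-92) ⇒ CK; edges |C|=83/4, |K|=-31/4
  updated: d(CK,G)=25/2, d(CK,IJ)=41/2
3. join CK+G (d=25/2, Q=-52) ⇒ CGK; edges |CK|=7, |G|=11/2
  updated: d(CGK,IJ)=27/2
4. join CGK+IJ (d=27/2) ⇒ CGIJK; edges |CGK|=27/4, |IJ|=27/4
final tree: (((C:83/4,K:-31/4):7,G:11/2):27/4,(I:20/3,J:13/3):27/4)
total length: 50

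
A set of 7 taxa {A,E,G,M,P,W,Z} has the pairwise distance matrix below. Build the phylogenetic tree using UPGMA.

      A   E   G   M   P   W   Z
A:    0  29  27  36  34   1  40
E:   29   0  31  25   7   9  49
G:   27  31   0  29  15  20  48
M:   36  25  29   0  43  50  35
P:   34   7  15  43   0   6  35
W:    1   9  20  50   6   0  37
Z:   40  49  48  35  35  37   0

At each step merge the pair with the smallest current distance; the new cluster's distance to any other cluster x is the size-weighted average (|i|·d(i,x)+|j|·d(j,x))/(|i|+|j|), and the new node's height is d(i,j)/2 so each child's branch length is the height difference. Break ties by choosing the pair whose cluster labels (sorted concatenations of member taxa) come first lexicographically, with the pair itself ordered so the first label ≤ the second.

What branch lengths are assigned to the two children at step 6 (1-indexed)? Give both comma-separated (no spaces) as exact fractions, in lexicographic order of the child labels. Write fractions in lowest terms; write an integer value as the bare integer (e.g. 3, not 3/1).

319/40,21/10

iteration 1: select A,W (d=1); attach at lengths (1/2, 1/2); label the merged cluster AW
  updated: d(AW,E)=19, d(AW,G)=47/2, d(AW,M)=43, d(AW,P)=20, d(AW,Z)=77/2
iteration 2: select E,P (d=7); attach at lengths (7/2, 7/2); label the merged cluster EP
  updated: d(AW,EP)=39/2, d(EP,G)=23, d(EP,M)=34, d(EP,Z)=42
iteration 3: select AW,EP (d=39/2); attach at lengths (37/4, 25/4); label the merged cluster AEPW
  updated: d(AEPW,G)=93/4, d(AEPW,M)=77/2, d(AEPW,Z)=161/4
iteration 4: select AEPW,G (d=93/4); attach at lengths (15/8, 93/8); label the merged cluster AEGPW
  updated: d(AEGPW,M)=183/5, d(AEGPW,Z)=209/5
iteration 5: select M,Z (d=35); attach at lengths (35/2, 35/2); label the merged cluster MZ
  updated: d(AEGPW,MZ)=196/5
iteration 6: select AEGPW,MZ (d=196/5); attach at lengths (319/40, 21/10); label the merged cluster AEGMPWZ
final tree: ((((A:1/2,W:1/2):37/4,(E:7/2,P:7/2):25/4):15/8,G:93/8):319/40,(M:35/2,Z:35/2):21/10)
total length: 3283/40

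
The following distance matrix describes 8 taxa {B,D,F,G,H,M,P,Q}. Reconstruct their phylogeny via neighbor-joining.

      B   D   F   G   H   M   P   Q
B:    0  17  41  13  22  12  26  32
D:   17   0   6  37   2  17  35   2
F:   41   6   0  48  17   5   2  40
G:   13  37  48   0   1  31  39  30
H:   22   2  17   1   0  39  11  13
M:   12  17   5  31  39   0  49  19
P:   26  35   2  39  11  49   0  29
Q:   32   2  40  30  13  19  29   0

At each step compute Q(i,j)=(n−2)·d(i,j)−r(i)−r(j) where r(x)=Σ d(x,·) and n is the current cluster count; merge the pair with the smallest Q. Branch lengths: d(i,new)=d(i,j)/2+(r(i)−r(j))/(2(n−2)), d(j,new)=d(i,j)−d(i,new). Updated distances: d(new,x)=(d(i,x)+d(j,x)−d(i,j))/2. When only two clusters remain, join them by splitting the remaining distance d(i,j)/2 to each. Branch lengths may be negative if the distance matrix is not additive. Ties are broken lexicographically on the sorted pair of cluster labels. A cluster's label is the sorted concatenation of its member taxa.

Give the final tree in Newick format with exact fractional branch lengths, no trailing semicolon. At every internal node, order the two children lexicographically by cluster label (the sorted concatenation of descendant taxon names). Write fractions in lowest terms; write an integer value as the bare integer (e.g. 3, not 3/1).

iteration 1: select F,P (d=2, Q=-338); attach at lengths (-5/3, 11/3); label the merged cluster FP
  updated: d(B,FP)=65/2, d(D,FP)=39/2, d(FP,G)=85/2, d(FP,H)=13, d(FP,M)=26, d(FP,Q)=67/2
iteration 2: select G,H (d=1, Q=-479/2); attach at lengths (139/20, -119/20); label the merged cluster GH
  updated: d(B,GH)=17, d(D,GH)=19, d(FP,GH)=109/4, d(GH,M)=69/2, d(GH,Q)=21
iteration 3: select D,Q (d=2, Q=-174); attach at lengths (-25/8, 41/8); label the merged cluster DQ
  updated: d(B,DQ)=47/2, d(DQ,FP)=51/2, d(DQ,GH)=19, d(DQ,M)=17
iteration 4: select B,M (d=12, Q=-277/2); attach at lengths (21/4, 27/4); label the merged cluster BM
  updated: d(BM,DQ)=57/4, d(BM,FP)=93/4, d(BM,GH)=79/4
iteration 5: select BM,DQ (d=57/4, Q=-175/2); attach at lengths (27/4, 15/2); label the merged cluster BDMQ
  updated: d(BDMQ,FP)=69/4, d(BDMQ,GH)=49/4
iteration 6: select BDMQ,FP (d=69/4, Q=-227/4); attach at lengths (9/8, 129/8); label the merged cluster BDFMPQ
  updated: d(BDFMPQ,GH)=89/8
iteration 7: select BDFMPQ,GH (d=89/8); attach at lengths (89/16, 89/16); label the merged cluster BDFGHMPQ
final tree: ((((B:21/4,M:27/4):27/4,(D:-25/8,Q:41/8):15/2):9/8,(F:-5/3,P:11/3):129/8):89/16,(G:139/20,H:-119/20):89/16)
total length: 477/8

((((B:21/4,M:27/4):27/4,(D:-25/8,Q:41/8):15/2):9/8,(F:-5/3,P:11/3):129/8):89/16,(G:139/20,H:-119/20):89/16)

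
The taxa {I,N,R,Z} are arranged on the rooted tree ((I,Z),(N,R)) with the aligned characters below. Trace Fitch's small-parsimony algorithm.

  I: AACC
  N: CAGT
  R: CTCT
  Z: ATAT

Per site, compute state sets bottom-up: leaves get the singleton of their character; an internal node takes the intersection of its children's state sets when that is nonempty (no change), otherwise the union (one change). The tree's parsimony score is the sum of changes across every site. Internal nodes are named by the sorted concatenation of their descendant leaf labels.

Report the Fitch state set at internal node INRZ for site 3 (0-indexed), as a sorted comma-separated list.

IZ@0: {A} ∩ {A} = {A} (intersection, +0)
NR@0: {C} ∩ {C} = {C} (intersection, +0)
INRZ@0: {A} ∪ {C} = {A,C} (union, +1)
IZ@1: {A} ∪ {T} = {A,T} (union, +1)
NR@1: {A} ∪ {T} = {A,T} (union, +1)
INRZ@1: {A,T} ∩ {A,T} = {A,T} (intersection, +0)
IZ@2: {C} ∪ {A} = {A,C} (union, +1)
NR@2: {G} ∪ {C} = {C,G} (union, +1)
INRZ@2: {A,C} ∩ {C,G} = {C} (intersection, +0)
IZ@3: {C} ∪ {T} = {C,T} (union, +1)
NR@3: {T} ∩ {T} = {T} (intersection, +0)
INRZ@3: {C,T} ∩ {T} = {T} (intersection, +0)
per-site changes: [1, 2, 2, 1]; total = 6

T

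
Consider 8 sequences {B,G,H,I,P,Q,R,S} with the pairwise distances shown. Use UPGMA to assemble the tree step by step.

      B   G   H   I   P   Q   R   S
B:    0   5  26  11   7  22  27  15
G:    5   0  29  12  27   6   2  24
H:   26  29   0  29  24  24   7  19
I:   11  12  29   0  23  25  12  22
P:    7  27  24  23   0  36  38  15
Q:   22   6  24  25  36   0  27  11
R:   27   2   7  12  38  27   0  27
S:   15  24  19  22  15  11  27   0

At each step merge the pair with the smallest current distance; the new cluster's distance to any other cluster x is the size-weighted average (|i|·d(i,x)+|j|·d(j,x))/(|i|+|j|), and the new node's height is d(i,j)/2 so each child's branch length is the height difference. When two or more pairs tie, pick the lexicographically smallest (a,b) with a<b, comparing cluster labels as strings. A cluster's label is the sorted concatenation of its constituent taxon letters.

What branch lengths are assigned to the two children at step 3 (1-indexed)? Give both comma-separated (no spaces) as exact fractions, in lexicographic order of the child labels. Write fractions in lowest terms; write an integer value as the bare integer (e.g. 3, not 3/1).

step 1: merge (G,R) at d=2; branch lengths G→1, R→1; new cluster GR
  updated: d(B,GR)=16, d(GR,H)=18, d(GR,I)=12, d(GR,P)=65/2, d(GR,Q)=33/2, d(GR,S)=51/2
step 2: merge (B,P) at d=7; branch lengths B→7/2, P→7/2; new cluster BP
  updated: d(BP,GR)=97/4, d(BP,H)=25, d(BP,I)=17, d(BP,Q)=29, d(BP,S)=15
step 3: merge (Q,S) at d=11; branch lengths Q→11/2, S→11/2; new cluster QS
  updated: d(BP,QS)=22, d(GR,QS)=21, d(H,QS)=43/2, d(I,QS)=47/2
step 4: merge (GR,I) at d=12; branch lengths GR→5, I→6; new cluster GIR
  updated: d(BP,GIR)=131/6, d(GIR,H)=65/3, d(GIR,QS)=131/6
step 5: merge (H,QS) at d=43/2; branch lengths H→43/4, QS→21/4; new cluster HQS
  updated: d(BP,HQS)=23, d(GIR,HQS)=196/9
step 6: merge (GIR,HQS) at d=196/9; branch lengths GIR→44/9, HQS→5/36; new cluster GHIQRS
  updated: d(BP,GHIQRS)=269/12
step 7: merge (BP,GHIQRS) at d=269/12; branch lengths BP→185/24, GHIQRS→23/72; new cluster BGHIPQRS
final tree: ((B:7/2,P:7/2):185/24,(((G:1,R:1):5,I:6):44/9,(H:43/4,(Q:11/2,S:11/2):21/4):5/36):23/72)
total length: 1081/18

11/2,11/2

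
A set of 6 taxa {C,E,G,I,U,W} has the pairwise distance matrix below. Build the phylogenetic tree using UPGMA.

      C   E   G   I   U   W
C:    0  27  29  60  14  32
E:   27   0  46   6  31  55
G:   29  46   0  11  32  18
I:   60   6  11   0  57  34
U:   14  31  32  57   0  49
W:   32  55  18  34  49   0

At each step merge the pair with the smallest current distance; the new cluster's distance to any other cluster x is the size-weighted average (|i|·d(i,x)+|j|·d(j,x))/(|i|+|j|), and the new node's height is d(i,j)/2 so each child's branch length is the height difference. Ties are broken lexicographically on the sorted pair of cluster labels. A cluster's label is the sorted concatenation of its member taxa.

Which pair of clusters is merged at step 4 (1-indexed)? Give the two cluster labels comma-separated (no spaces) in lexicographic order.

step 1: merge (E,I) at d=6; branch lengths E→3, I→3; new cluster EI
  updated: d(C,EI)=87/2, d(EI,G)=57/2, d(EI,U)=44, d(EI,W)=89/2
step 2: merge (C,U) at d=14; branch lengths C→7, U→7; new cluster CU
  updated: d(CU,EI)=175/4, d(CU,G)=61/2, d(CU,W)=81/2
step 3: merge (G,W) at d=18; branch lengths G→9, W→9; new cluster GW
  updated: d(CU,GW)=71/2, d(EI,GW)=73/2
step 4: merge (CU,GW) at d=71/2; branch lengths CU→43/4, GW→35/4; new cluster CGUW
  updated: d(CGUW,EI)=321/8
step 5: merge (CGUW,EI) at d=321/8; branch lengths CGUW→37/16, EI→273/16; new cluster CEGIUW
final tree: (((C:7,U:7):43/4,(G:9,W:9):35/4):37/16,(E:3,I:3):273/16)
total length: 615/8

CU,GW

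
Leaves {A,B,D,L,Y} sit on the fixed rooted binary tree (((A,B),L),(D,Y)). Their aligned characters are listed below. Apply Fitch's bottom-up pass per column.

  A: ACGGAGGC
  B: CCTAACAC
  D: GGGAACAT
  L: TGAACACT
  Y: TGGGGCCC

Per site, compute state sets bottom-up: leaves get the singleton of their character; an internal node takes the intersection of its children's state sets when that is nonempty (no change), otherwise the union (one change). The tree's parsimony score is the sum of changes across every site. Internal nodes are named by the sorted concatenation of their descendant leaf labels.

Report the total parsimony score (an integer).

17

[col 0] AB: children A:{A}, B:{C} ∪→ {A,C}; cost 1
[col 0] ABL: children AB:{A,C}, L:{T} ∪→ {A,C,T}; cost 1
[col 0] DY: children D:{G}, Y:{T} ∪→ {G,T}; cost 1
[col 0] ABDLY: children ABL:{A,C,T}, DY:{G,T} ∩→ {T}; cost 0
[col 1] AB: children A:{C}, B:{C} ∩→ {C}; cost 0
[col 1] ABL: children AB:{C}, L:{G} ∪→ {C,G}; cost 1
[col 1] DY: children D:{G}, Y:{G} ∩→ {G}; cost 0
[col 1] ABDLY: children ABL:{C,G}, DY:{G} ∩→ {G}; cost 0
[col 2] AB: children A:{G}, B:{T} ∪→ {G,T}; cost 1
[col 2] ABL: children AB:{G,T}, L:{A} ∪→ {A,G,T}; cost 1
[col 2] DY: children D:{G}, Y:{G} ∩→ {G}; cost 0
[col 2] ABDLY: children ABL:{A,G,T}, DY:{G} ∩→ {G}; cost 0
[col 3] AB: children A:{G}, B:{A} ∪→ {A,G}; cost 1
[col 3] ABL: children AB:{A,G}, L:{A} ∩→ {A}; cost 0
[col 3] DY: children D:{A}, Y:{G} ∪→ {A,G}; cost 1
[col 3] ABDLY: children ABL:{A}, DY:{A,G} ∩→ {A}; cost 0
[col 4] AB: children A:{A}, B:{A} ∩→ {A}; cost 0
[col 4] ABL: children AB:{A}, L:{C} ∪→ {A,C}; cost 1
[col 4] DY: children D:{A}, Y:{G} ∪→ {A,G}; cost 1
[col 4] ABDLY: children ABL:{A,C}, DY:{A,G} ∩→ {A}; cost 0
[col 5] AB: children A:{G}, B:{C} ∪→ {C,G}; cost 1
[col 5] ABL: children AB:{C,G}, L:{A} ∪→ {A,C,G}; cost 1
[col 5] DY: children D:{C}, Y:{C} ∩→ {C}; cost 0
[col 5] ABDLY: children ABL:{A,C,G}, DY:{C} ∩→ {C}; cost 0
[col 6] AB: children A:{G}, B:{A} ∪→ {A,G}; cost 1
[col 6] ABL: children AB:{A,G}, L:{C} ∪→ {A,C,G}; cost 1
[col 6] DY: children D:{A}, Y:{C} ∪→ {A,C}; cost 1
[col 6] ABDLY: children ABL:{A,C,G}, DY:{A,C} ∩→ {A,C}; cost 0
[col 7] AB: children A:{C}, B:{C} ∩→ {C}; cost 0
[col 7] ABL: children AB:{C}, L:{T} ∪→ {C,T}; cost 1
[col 7] DY: children D:{T}, Y:{C} ∪→ {C,T}; cost 1
[col 7] ABDLY: children ABL:{C,T}, DY:{C,T} ∩→ {C,T}; cost 0
per-site changes: [3, 1, 2, 2, 2, 2, 3, 2]; total = 17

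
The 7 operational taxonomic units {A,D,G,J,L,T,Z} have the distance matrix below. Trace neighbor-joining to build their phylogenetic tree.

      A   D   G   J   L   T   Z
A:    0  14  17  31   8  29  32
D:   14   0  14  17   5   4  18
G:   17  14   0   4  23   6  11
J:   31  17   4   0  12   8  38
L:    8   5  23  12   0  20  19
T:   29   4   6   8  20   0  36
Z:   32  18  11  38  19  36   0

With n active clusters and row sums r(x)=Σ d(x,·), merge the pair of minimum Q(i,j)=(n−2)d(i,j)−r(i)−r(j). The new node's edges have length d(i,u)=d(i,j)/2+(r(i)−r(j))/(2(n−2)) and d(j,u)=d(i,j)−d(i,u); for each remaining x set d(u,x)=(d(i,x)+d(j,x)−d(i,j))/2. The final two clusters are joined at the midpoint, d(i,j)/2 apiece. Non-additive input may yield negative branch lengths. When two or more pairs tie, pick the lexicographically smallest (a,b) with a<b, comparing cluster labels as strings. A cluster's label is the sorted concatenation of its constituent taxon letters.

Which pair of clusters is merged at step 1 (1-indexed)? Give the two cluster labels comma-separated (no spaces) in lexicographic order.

A,L

1. join A+L (d=8, Q=-178) ⇒ AL; edges |A|=42/5, |L|=-2/5
  updated: d(AL,D)=11/2, d(AL,G)=16, d(AL,J)=35/2, d(AL,T)=41/2, d(AL,Z)=43/2
2. join G+Z (d=11, Q=-263/2) ⇒ GZ; edges |G|=-59/16, |Z|=235/16
  updated: d(AL,GZ)=53/4, d(D,GZ)=21/2, d(GZ,J)=31/2, d(GZ,T)=31/2
3. join J+T (d=8, Q=-82) ⇒ JT; edges |J|=17/3, |T|=7/3
  updated: d(AL,JT)=15, d(D,JT)=13/2, d(GZ,JT)=23/2
4. join AL+D (d=11/2, Q=-181/4) ⇒ ADL; edges |AL|=89/16, |D|=-1/16
  updated: d(ADL,GZ)=73/8, d(ADL,JT)=8
5. join ADL+GZ (d=73/8, Q=-229/8) ⇒ ADGLZ; edges |ADL|=45/16, |GZ|=101/16
  updated: d(ADGLZ,JT)=83/16
6. join ADGLZ+JT (d=83/16) ⇒ ADGJLTZ; edges |ADGLZ|=83/32, |JT|=83/32
final tree: ((((A:42/5,L:-2/5):89/16,D:-1/16):45/16,(G:-59/16,Z:235/16):101/16):83/32,(J:17/3,T:7/3):83/32)
total length: 749/16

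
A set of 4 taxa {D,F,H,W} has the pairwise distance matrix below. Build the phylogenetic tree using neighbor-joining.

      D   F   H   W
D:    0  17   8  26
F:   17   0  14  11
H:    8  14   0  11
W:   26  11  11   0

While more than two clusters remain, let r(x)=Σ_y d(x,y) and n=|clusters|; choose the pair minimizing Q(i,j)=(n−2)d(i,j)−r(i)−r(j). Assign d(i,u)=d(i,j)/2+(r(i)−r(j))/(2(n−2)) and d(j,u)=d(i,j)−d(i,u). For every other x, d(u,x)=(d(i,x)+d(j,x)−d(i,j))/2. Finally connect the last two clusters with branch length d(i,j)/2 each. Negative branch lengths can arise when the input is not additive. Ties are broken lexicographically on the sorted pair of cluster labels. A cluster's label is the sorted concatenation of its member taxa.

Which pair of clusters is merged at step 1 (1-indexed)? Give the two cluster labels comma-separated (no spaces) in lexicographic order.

D,H

iteration 1: select D,H (d=8, Q=-68); attach at lengths (17/2, -1/2); label the merged cluster DH
  updated: d(DH,F)=23/2, d(DH,W)=29/2
iteration 2: select DH,F (d=23/2, Q=-37); attach at lengths (15/2, 4); label the merged cluster DFH
  updated: d(DFH,W)=7
iteration 3: select DFH,W (d=7); attach at lengths (7/2, 7/2); label the merged cluster DFHW
final tree: (((D:17/2,H:-1/2):15/2,F:4):7/2,W:7/2)
total length: 53/2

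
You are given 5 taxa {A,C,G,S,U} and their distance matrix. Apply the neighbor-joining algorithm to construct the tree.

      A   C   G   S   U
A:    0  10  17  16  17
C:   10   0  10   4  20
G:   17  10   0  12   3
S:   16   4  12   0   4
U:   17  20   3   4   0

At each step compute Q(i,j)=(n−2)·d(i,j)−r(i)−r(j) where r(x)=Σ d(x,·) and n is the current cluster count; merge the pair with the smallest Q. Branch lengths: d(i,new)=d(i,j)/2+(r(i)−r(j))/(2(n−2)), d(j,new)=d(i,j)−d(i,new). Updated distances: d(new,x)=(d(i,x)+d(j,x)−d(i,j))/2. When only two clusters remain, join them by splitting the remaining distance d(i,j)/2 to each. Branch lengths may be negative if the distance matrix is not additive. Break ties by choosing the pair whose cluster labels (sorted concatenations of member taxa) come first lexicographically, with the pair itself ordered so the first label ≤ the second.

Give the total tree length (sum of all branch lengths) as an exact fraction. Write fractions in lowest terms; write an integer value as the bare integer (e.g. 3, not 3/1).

iteration 1: select G,U (d=3, Q=-77); attach at lengths (7/6, 11/6); label the merged cluster GU
  updated: d(A,GU)=31/2, d(C,GU)=27/2, d(GU,S)=13/2
iteration 2: select A,C (d=10, Q=-49); attach at lengths (17/2, 3/2); label the merged cluster AC
  updated: d(AC,GU)=19/2, d(AC,S)=5
iteration 3: select AC,GU (d=19/2, Q=-21); attach at lengths (4, 11/2); label the merged cluster ACGU
  updated: d(ACGU,S)=1
iteration 4: select ACGU,S (d=1); attach at lengths (1/2, 1/2); label the merged cluster ACGSU
final tree: (((A:17/2,C:3/2):4,(G:7/6,U:11/6):11/2):1/2,S:1/2)
total length: 47/2

47/2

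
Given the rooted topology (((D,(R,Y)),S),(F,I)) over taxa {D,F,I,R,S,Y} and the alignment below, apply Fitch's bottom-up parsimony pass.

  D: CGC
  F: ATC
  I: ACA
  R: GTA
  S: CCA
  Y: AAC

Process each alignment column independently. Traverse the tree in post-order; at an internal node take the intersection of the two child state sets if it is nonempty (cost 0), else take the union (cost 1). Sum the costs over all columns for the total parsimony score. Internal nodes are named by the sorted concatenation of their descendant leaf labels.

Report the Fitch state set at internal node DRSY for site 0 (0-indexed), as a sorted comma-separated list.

site 0, node RY: R={G} ∪ Y={A} → {A,G} (+1)
site 0, node DRY: D={C} ∪ RY={A,G} → {A,C,G} (+1)
site 0, node DRSY: DRY={A,C,G} ∩ S={C} → {C} (+0)
site 0, node FI: F={A} ∩ I={A} → {A} (+0)
site 0, node DFIRSY: DRSY={C} ∪ FI={A} → {A,C} (+1)
site 1, node RY: R={T} ∪ Y={A} → {A,T} (+1)
site 1, node DRY: D={G} ∪ RY={A,T} → {A,G,T} (+1)
site 1, node DRSY: DRY={A,G,T} ∪ S={C} → {A,C,G,T} (+1)
site 1, node FI: F={T} ∪ I={C} → {C,T} (+1)
site 1, node DFIRSY: DRSY={A,C,G,T} ∩ FI={C,T} → {C,T} (+0)
site 2, node RY: R={A} ∪ Y={C} → {A,C} (+1)
site 2, node DRY: D={C} ∩ RY={A,C} → {C} (+0)
site 2, node DRSY: DRY={C} ∪ S={A} → {A,C} (+1)
site 2, node FI: F={C} ∪ I={A} → {A,C} (+1)
site 2, node DFIRSY: DRSY={A,C} ∩ FI={A,C} → {A,C} (+0)
per-site changes: [3, 4, 3]; total = 10

C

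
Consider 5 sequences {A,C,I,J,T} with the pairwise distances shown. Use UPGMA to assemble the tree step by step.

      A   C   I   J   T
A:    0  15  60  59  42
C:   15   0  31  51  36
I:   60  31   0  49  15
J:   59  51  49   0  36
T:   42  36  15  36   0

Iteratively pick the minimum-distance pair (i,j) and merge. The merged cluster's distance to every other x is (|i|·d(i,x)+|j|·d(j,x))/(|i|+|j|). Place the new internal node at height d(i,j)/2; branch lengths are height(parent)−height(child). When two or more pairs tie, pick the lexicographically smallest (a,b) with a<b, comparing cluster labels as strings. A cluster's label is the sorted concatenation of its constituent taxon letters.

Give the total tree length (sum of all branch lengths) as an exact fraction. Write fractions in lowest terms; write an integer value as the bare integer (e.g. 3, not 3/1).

1. join A+C (d=15) ⇒ AC; edges |A|=15/2, |C|=15/2
  updated: d(AC,I)=91/2, d(AC,J)=55, d(AC,T)=39
2. join I+T (d=15) ⇒ IT; edges |I|=15/2, |T|=15/2
  updated: d(AC,IT)=169/4, d(IT,J)=85/2
3. join AC+IT (d=169/4) ⇒ ACIT; edges |AC|=109/8, |IT|=109/8
  updated: d(ACIT,J)=195/4
4. join ACIT+J (d=195/4) ⇒ ACIJT; edges |ACIT|=13/4, |J|=195/8
final tree: (((A:15/2,C:15/2):109/8,(I:15/2,T:15/2):109/8):13/4,J:195/8)
total length: 679/8

679/8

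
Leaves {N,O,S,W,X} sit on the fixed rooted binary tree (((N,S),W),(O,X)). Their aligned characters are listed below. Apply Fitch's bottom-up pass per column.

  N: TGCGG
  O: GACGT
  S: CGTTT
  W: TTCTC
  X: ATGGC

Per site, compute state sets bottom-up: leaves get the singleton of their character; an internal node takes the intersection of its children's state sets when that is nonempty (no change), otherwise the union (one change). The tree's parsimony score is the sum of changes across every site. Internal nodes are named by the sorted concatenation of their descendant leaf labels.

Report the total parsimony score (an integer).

12

[col 0] NS: children N:{T}, S:{C} ∪→ {C,T}; cost 1
[col 0] NSW: children NS:{C,T}, W:{T} ∩→ {T}; cost 0
[col 0] OX: children O:{G}, X:{A} ∪→ {A,G}; cost 1
[col 0] NOSWX: children NSW:{T}, OX:{A,G} ∪→ {A,G,T}; cost 1
[col 1] NS: children N:{G}, S:{G} ∩→ {G}; cost 0
[col 1] NSW: children NS:{G}, W:{T} ∪→ {G,T}; cost 1
[col 1] OX: children O:{A}, X:{T} ∪→ {A,T}; cost 1
[col 1] NOSWX: children NSW:{G,T}, OX:{A,T} ∩→ {T}; cost 0
[col 2] NS: children N:{C}, S:{T} ∪→ {C,T}; cost 1
[col 2] NSW: children NS:{C,T}, W:{C} ∩→ {C}; cost 0
[col 2] OX: children O:{C}, X:{G} ∪→ {C,G}; cost 1
[col 2] NOSWX: children NSW:{C}, OX:{C,G} ∩→ {C}; cost 0
[col 3] NS: children N:{G}, S:{T} ∪→ {G,T}; cost 1
[col 3] NSW: children NS:{G,T}, W:{T} ∩→ {T}; cost 0
[col 3] OX: children O:{G}, X:{G} ∩→ {G}; cost 0
[col 3] NOSWX: children NSW:{T}, OX:{G} ∪→ {G,T}; cost 1
[col 4] NS: children N:{G}, S:{T} ∪→ {G,T}; cost 1
[col 4] NSW: children NS:{G,T}, W:{C} ∪→ {C,G,T}; cost 1
[col 4] OX: children O:{T}, X:{C} ∪→ {C,T}; cost 1
[col 4] NOSWX: children NSW:{C,G,T}, OX:{C,T} ∩→ {C,T}; cost 0
per-site changes: [3, 2, 2, 2, 3]; total = 12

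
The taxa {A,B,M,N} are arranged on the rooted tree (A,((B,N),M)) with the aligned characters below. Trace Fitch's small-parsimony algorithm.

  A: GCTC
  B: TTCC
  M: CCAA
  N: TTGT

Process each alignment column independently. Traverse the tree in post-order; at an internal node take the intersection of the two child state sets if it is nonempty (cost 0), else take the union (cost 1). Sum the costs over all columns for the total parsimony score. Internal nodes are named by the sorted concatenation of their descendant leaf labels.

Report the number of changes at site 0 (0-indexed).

BN@0: {T} ∩ {T} = {T} (intersection, +0)
BMN@0: {T} ∪ {C} = {C,T} (union, +1)
ABMN@0: {G} ∪ {C,T} = {C,G,T} (union, +1)
BN@1: {T} ∩ {T} = {T} (intersection, +0)
BMN@1: {T} ∪ {C} = {C,T} (union, +1)
ABMN@1: {C} ∩ {C,T} = {C} (intersection, +0)
BN@2: {C} ∪ {G} = {C,G} (union, +1)
BMN@2: {C,G} ∪ {A} = {A,C,G} (union, +1)
ABMN@2: {T} ∪ {A,C,G} = {A,C,G,T} (union, +1)
BN@3: {C} ∪ {T} = {C,T} (union, +1)
BMN@3: {C,T} ∪ {A} = {A,C,T} (union, +1)
ABMN@3: {C} ∩ {A,C,T} = {C} (intersection, +0)
per-site changes: [2, 1, 3, 2]; total = 8

2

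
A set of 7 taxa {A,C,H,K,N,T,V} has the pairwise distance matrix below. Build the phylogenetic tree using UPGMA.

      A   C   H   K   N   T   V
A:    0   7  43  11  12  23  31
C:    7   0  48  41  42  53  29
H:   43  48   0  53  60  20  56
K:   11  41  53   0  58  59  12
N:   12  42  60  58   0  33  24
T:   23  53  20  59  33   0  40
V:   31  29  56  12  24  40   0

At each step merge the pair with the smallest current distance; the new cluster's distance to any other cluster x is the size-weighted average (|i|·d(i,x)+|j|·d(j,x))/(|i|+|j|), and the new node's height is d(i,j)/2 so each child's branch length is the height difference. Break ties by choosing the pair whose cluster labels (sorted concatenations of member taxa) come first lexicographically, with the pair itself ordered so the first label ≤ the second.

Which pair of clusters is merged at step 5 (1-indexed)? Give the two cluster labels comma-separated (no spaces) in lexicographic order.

ACN,KV

step 1: merge (A,C) at d=7; branch lengths A→7/2, C→7/2; new cluster AC
  updated: d(AC,H)=91/2, d(AC,K)=26, d(AC,N)=27, d(AC,T)=38, d(AC,V)=30
step 2: merge (K,V) at d=12; branch lengths K→6, V→6; new cluster KV
  updated: d(AC,KV)=28, d(H,KV)=109/2, d(KV,N)=41, d(KV,T)=99/2
step 3: merge (H,T) at d=20; branch lengths H→10, T→10; new cluster HT
  updated: d(AC,HT)=167/4, d(HT,KV)=52, d(HT,N)=93/2
step 4: merge (AC,N) at d=27; branch lengths AC→10, N→27/2; new cluster ACN
  updated: d(ACN,HT)=130/3, d(ACN,KV)=97/3
step 5: merge (ACN,KV) at d=97/3; branch lengths ACN→8/3, KV→61/6; new cluster ACKNV
  updated: d(ACKNV,HT)=234/5
step 6: merge (ACKNV,HT) at d=234/5; branch lengths ACKNV→217/30, HT→67/5; new cluster ACHKNTV
final tree: ((((A:7/2,C:7/2):10,N:27/2):8/3,(K:6,V:6):61/6):217/30,(H:10,T:10):67/5)
total length: 2879/30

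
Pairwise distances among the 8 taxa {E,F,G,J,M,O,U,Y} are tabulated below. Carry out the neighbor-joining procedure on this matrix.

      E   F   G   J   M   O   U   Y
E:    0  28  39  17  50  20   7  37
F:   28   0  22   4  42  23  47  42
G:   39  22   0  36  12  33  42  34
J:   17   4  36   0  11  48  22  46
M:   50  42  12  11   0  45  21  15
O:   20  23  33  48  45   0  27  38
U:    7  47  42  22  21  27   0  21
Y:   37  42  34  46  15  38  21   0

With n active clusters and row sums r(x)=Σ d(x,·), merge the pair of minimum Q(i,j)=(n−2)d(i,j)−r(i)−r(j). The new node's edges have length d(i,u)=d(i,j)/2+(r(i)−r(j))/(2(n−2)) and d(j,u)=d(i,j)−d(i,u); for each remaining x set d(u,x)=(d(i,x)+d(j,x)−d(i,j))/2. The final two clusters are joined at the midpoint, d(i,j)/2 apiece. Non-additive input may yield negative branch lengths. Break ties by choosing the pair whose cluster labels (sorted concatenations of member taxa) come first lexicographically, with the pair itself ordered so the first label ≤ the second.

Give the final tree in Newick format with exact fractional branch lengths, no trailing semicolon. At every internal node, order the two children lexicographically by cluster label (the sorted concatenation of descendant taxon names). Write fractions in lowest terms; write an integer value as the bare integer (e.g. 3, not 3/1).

step 1: merge (F,J) at d=4, Q=-368; branch lengths F→4, J→0; new cluster FJ
  updated: d(E,FJ)=41/2, d(FJ,G)=27, d(FJ,M)=49/2, d(FJ,O)=67/2, d(FJ,U)=65/2, d(FJ,Y)=42
step 2: merge (G,M) at d=12, Q=-589/2; branch lengths G→159/20, M→81/20; new cluster GM
  updated: d(E,GM)=77/2, d(FJ,GM)=79/4, d(GM,O)=33, d(GM,U)=51/2, d(GM,Y)=37/2
step 3: merge (GM,Y) at d=37/2, Q=-871/4; branch lengths GM→211/32, Y→381/32; new cluster GMY
  updated: d(E,GMY)=57/2, d(FJ,GMY)=173/8, d(GMY,O)=105/4, d(GMY,U)=14
step 4: merge (E,U) at d=7, Q=-271/2; branch lengths E→11/4, U→17/4; new cluster EU
  updated: d(EU,FJ)=23, d(EU,GMY)=71/4, d(EU,O)=20
step 5: merge (EU,O) at d=20, Q=-201/2; branch lengths EU→21/4, O→59/4; new cluster EOU
  updated: d(EOU,FJ)=73/4, d(EOU,GMY)=12
step 6: merge (EOU,FJ) at d=73/4, Q=-415/8; branch lengths EOU→69/16, FJ→223/16; new cluster EFJOU
  updated: d(EFJOU,GMY)=123/16
step 7: merge (EFJOU,GMY) at d=123/16; branch lengths EFJOU→123/32, GMY→123/32; new cluster EFGJMOUY
final tree: ((((E:11/4,U:17/4):21/4,O:59/4):69/16,(F:4,J:0):223/16):123/32,((G:159/20,M:81/20):211/32,Y:381/32):123/32)
total length: 1399/16

((((E:11/4,U:17/4):21/4,O:59/4):69/16,(F:4,J:0):223/16):123/32,((G:159/20,M:81/20):211/32,Y:381/32):123/32)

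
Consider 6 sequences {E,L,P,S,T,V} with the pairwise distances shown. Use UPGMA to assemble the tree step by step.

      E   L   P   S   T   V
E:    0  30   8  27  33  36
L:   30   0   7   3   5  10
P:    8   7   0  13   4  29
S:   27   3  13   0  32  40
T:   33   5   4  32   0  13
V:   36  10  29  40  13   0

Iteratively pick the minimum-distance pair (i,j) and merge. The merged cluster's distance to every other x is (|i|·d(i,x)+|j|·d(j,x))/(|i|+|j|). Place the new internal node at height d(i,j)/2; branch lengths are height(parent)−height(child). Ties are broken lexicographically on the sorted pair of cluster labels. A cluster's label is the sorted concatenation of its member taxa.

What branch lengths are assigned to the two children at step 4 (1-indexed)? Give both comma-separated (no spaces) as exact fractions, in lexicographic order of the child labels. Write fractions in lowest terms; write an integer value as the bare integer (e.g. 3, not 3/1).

step 1: merge (L,S) at d=3; branch lengths L→3/2, S→3/2; new cluster LS
  updated: d(E,LS)=57/2, d(LS,P)=10, d(LS,T)=37/2, d(LS,V)=25
step 2: merge (P,T) at d=4; branch lengths P→2, T→2; new cluster PT
  updated: d(E,PT)=41/2, d(LS,PT)=57/4, d(PT,V)=21
step 3: merge (LS,PT) at d=57/4; branch lengths LS→45/8, PT→41/8; new cluster LPST
  updated: d(E,LPST)=49/2, d(LPST,V)=23
step 4: merge (LPST,V) at d=23; branch lengths LPST→35/8, V→23/2; new cluster LPSTV
  updated: d(E,LPSTV)=134/5
step 5: merge (E,LPSTV) at d=134/5; branch lengths E→67/5, LPSTV→19/10; new cluster ELPSTV
final tree: (E:67/5,(((L:3/2,S:3/2):45/8,(P:2,T:2):41/8):35/8,V:23/2):19/10)
total length: 1957/40

35/8,23/2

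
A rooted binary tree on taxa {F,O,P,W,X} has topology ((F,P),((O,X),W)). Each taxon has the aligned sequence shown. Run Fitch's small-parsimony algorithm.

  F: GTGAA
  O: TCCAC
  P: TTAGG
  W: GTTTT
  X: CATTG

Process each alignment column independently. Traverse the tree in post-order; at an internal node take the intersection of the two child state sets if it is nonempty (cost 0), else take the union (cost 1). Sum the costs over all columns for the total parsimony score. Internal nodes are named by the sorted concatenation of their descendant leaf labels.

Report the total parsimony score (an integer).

14

[col 0] FP: children F:{G}, P:{T} ∪→ {G,T}; cost 1
[col 0] OX: children O:{T}, X:{C} ∪→ {C,T}; cost 1
[col 0] OWX: children OX:{C,T}, W:{G} ∪→ {C,G,T}; cost 1
[col 0] FOPWX: children FP:{G,T}, OWX:{C,G,T} ∩→ {G,T}; cost 0
[col 1] FP: children F:{T}, P:{T} ∩→ {T}; cost 0
[col 1] OX: children O:{C}, X:{A} ∪→ {A,C}; cost 1
[col 1] OWX: children OX:{A,C}, W:{T} ∪→ {A,C,T}; cost 1
[col 1] FOPWX: children FP:{T}, OWX:{A,C,T} ∩→ {T}; cost 0
[col 2] FP: children F:{G}, P:{A} ∪→ {A,G}; cost 1
[col 2] OX: children O:{C}, X:{T} ∪→ {C,T}; cost 1
[col 2] OWX: children OX:{C,T}, W:{T} ∩→ {T}; cost 0
[col 2] FOPWX: children FP:{A,G}, OWX:{T} ∪→ {A,G,T}; cost 1
[col 3] FP: children F:{A}, P:{G} ∪→ {A,G}; cost 1
[col 3] OX: children O:{A}, X:{T} ∪→ {A,T}; cost 1
[col 3] OWX: children OX:{A,T}, W:{T} ∩→ {T}; cost 0
[col 3] FOPWX: children FP:{A,G}, OWX:{T} ∪→ {A,G,T}; cost 1
[col 4] FP: children F:{A}, P:{G} ∪→ {A,G}; cost 1
[col 4] OX: children O:{C}, X:{G} ∪→ {C,G}; cost 1
[col 4] OWX: children OX:{C,G}, W:{T} ∪→ {C,G,T}; cost 1
[col 4] FOPWX: children FP:{A,G}, OWX:{C,G,T} ∩→ {G}; cost 0
per-site changes: [3, 2, 3, 3, 3]; total = 14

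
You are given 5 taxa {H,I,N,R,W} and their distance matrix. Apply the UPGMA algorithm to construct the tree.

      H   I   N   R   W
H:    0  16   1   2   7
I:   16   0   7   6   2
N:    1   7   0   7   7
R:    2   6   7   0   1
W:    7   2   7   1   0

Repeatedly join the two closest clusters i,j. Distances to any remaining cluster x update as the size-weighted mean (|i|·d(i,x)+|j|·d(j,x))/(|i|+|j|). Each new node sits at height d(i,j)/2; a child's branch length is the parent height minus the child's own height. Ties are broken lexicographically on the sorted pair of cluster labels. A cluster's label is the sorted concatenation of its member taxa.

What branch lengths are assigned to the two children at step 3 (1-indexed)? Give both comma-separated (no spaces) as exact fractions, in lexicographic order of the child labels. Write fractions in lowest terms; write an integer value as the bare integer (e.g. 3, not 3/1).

step 1: merge (H,N) at d=1; branch lengths H→1/2, N→1/2; new cluster HN
  updated: d(HN,I)=23/2, d(HN,R)=9/2, d(HN,W)=7
step 2: merge (R,W) at d=1; branch lengths R→1/2, W→1/2; new cluster RW
  updated: d(HN,RW)=23/4, d(I,RW)=4
step 3: merge (I,RW) at d=4; branch lengths I→2, RW→3/2; new cluster IRW
  updated: d(HN,IRW)=23/3
step 4: merge (HN,IRW) at d=23/3; branch lengths HN→10/3, IRW→11/6; new cluster HINRW
final tree: ((H:1/2,N:1/2):10/3,(I:2,(R:1/2,W:1/2):3/2):11/6)
total length: 32/3

2,3/2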